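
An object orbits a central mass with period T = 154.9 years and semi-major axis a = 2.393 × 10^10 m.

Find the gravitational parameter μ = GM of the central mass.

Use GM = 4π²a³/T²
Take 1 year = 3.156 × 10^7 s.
T = 154.9 years = 4.88864 × 10^9 s
a = 2.393 × 10^10 m
a³ = 1.37034 × 10^31 m³
T² = 2.38988 × 10^19 s²
GM = 4π² × (1.37034 × 10^31) / (2.38988 × 10^19) = 2.26366 × 10^13 m³/s²
GM ≈ 2.264 × 10^13 m³/s²

Final answer: GM = 2.264 × 10^13 m³/s²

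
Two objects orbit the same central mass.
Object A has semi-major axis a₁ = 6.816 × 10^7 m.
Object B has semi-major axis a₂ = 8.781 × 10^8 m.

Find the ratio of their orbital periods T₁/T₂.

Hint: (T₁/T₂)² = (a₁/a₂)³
a₁ = 6.816 × 10^7 m
a₂ = 8.781 × 10^8 m
a₁/a₂ = 0.0776221
T₁/T₂ = (a₁/a₂)^(3/2) = (0.0776221)^1.5 = 0.0216261

Final answer: T₁/T₂ = 0.02163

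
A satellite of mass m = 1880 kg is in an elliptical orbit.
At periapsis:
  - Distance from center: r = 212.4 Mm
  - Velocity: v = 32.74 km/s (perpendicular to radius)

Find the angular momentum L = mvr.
r = 212.4 Mm = 2.124 × 10^8 m
v = 32.74 km/s = 32740 m/s
vr = 32740 × 2.124 × 10^8 = 6.95398 × 10^12 m²/s
L = m × vr = 1880 × 6.95398 × 10^12 = 1.30735 × 10^16 kg·m²/s ≈ 1.307 × 10^16 kg·m²/s

Final answer: L = 1.307 × 10^16 kg·m²/s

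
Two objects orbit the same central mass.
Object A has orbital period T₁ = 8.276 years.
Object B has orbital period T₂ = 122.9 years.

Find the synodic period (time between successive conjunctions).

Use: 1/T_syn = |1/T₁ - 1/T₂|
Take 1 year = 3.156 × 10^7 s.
T₁ = 8.276 years = 2.61191 × 10^8 s
T₂ = 122.9 years = 3.87872 × 10^9 s
1/T₁ = 3.82862 × 10^-9 s⁻¹
1/T₂ = 2.57817 × 10^-10 s⁻¹
|1/T₁ − 1/T₂| = 3.57081 × 10^-9 s⁻¹
T_syn = 1 / |1/T₁ − 1/T₂| = 2.80049 × 10^8 s ≈ 8.874 years

Final answer: T_syn = 8.874 years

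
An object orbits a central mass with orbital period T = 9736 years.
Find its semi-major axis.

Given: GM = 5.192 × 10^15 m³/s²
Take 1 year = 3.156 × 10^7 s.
T = 9736 years = 3.07268 × 10^11 s
GM = 5.192 × 10^15 m³/s²
Kepler's third law: a³ = GM T² / (4π²)
T² = 9.44137 × 10^22 s²
a³ = (5.192 × 10^15) × (9.44137 × 10^22) / (4π²) = 1.24168 × 10^37 m³
a = (a³)^(1/3) = 2.31563 × 10^12 m ≈ 2.316 Tm

Final answer: 2.316 Tm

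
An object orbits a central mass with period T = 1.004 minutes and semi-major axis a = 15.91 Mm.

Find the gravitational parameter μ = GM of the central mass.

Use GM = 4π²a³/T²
T = 1.004 minutes = 60.24 s
a = 15.91 Mm = 1.591 × 10^7 m
a³ = 4.02727 × 10^21 m³
T² = 3628.86 s²
GM = 4π² × (4.02727 × 10^21) / 3628.86 = 4.38127 × 10^19 m³/s²
GM ≈ 4.381 × 10^19 m³/s²

Final answer: GM = 4.381 × 10^19 m³/s²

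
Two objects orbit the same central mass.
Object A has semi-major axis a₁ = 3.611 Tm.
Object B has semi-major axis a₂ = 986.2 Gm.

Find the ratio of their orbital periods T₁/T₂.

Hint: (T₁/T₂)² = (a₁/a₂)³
a₁ = 3.611 Tm = 3.611 × 10^12 m
a₂ = 986.2 Gm = 9.862 × 10^11 m
a₁/a₂ = 3.66153
T₁/T₂ = (a₁/a₂)^(3/2) = (3.66153)^1.5 = 7.00638

Final answer: T₁/T₂ = 7.006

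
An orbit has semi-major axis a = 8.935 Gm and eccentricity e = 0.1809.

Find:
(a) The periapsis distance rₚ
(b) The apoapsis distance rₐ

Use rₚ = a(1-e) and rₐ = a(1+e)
a = 8.935 Gm = 8.935 × 10^9 m
e = 0.1809:  1 − e = 0.8191,  1 + e = 1.1809
(a) rₚ = a(1 − e) = 8.935 × 10^9 m × 0.8191 = 7.31866 × 10^9 m ≈ 7.319 Gm
(b) rₐ = a(1 + e) = 8.935 × 10^9 m × 1.1809 = 1.05513 × 10^10 m ≈ 10.55 Gm

Final answer:
(a) rₚ = 7.319 Gm
(b) rₐ = 10.55 Gm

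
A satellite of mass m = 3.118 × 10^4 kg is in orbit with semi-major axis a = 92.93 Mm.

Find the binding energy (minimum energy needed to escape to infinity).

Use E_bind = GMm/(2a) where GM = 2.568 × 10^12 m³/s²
a = 92.93 Mm = 9.293 × 10^7 m
GM = 2.568 × 10^12 m³/s²
m = 3.118 × 10^4 kg
GMm = 2.568 × 10^12 × 31180 = 8.00702 × 10^16 m³·kg/s²
2a = 1.8586 × 10^8 m
E_bind = GMm/(2a) = 4.30809 × 10^8 J ≈ 430.8 MJ

Final answer: 430.8 MJ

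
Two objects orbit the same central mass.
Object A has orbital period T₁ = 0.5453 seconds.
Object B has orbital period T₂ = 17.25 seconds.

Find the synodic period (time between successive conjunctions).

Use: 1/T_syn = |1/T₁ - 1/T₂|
T₁ = 0.5453 seconds
T₂ = 17.25 seconds
1/T₁ = 1.83385 s⁻¹
1/T₂ = 0.057971 s⁻¹
|1/T₁ − 1/T₂| = 1.77588 s⁻¹
T_syn = 1 / |1/T₁ − 1/T₂| = 0.563101 s ≈ 0.5631 seconds

Final answer: T_syn = 0.5631 seconds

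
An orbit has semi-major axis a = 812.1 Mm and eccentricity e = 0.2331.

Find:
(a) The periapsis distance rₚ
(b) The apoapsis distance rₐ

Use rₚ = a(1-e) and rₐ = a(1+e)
a = 812.1 Mm = 8.121 × 10^8 m
e = 0.2331:  1 − e = 0.7669,  1 + e = 1.2331
(a) rₚ = a(1 − e) = 8.121 × 10^8 m × 0.7669 = 6.22799 × 10^8 m ≈ 622.8 Mm
(b) rₐ = a(1 + e) = 8.121 × 10^8 m × 1.2331 = 1.0014 × 10^9 m ≈ 1.001 Gm

Final answer:
(a) rₚ = 622.8 Mm
(b) rₐ = 1.001 Gm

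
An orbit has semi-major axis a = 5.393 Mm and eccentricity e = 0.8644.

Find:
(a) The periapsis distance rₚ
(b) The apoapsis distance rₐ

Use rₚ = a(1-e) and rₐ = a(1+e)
a = 5.393 Mm = 5.393 × 10^6 m
e = 0.8644:  1 − e = 0.1356,  1 + e = 1.8644
(a) rₚ = a(1 − e) = 5.393 × 10^6 m × 0.1356 = 731291 m ≈ 731.3 km
(b) rₐ = a(1 + e) = 5.393 × 10^6 m × 1.8644 = 1.00547 × 10^7 m ≈ 10.05 Mm

Final answer:
(a) rₚ = 731.3 km
(b) rₐ = 10.05 Mm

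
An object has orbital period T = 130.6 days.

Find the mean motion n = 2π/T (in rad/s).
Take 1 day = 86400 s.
T = 130.6 days = 1.12838 × 10^7 s
n = 2π / (1.12838 × 10^7 s) = 5.5683 × 10^-7 rad/s ≈ 5.568 × 10^-7 rad/s

Final answer: n = 5.568 × 10^-7 rad/s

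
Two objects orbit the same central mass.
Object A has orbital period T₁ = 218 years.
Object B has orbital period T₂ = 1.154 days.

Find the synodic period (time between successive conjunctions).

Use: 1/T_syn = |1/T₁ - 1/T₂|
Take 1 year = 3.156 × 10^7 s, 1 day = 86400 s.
T₁ = 218 years = 6.88008 × 10^9 s
T₂ = 1.154 days = 99705.6 s
1/T₁ = 1.45347 × 10^-10 s⁻¹
1/T₂ = 1.00295 × 10^-5 s⁻¹
|1/T₁ − 1/T₂| = 1.00294 × 10^-5 s⁻¹
T_syn = 1 / |1/T₁ − 1/T₂| = 99707 s ≈ 1.154 days

Final answer: T_syn = 1.154 days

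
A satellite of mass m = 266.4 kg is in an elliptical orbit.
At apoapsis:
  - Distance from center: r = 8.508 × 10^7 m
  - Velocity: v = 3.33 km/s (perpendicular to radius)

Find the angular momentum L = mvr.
r = 8.508 × 10^7 m
v = 3.33 km/s = 3330 m/s
vr = 3330 × 8.508 × 10^7 = 2.83316 × 10^11 m²/s
L = m × vr = 266.4 × 2.83316 × 10^11 = 7.54755 × 10^13 kg·m²/s ≈ 7.548 × 10^13 kg·m²/s

Final answer: L = 7.548 × 10^13 kg·m²/s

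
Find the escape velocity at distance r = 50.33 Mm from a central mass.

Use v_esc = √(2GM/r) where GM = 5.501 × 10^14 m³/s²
r = 50.33 Mm = 5.033 × 10^7 m
GM = 5.501 × 10^14 m³/s²
2GM/r = 2 × (5.501 × 10^14) / (5.033 × 10^7) = 2.18597 × 10^7 m²/s²
v_esc = √(2GM/r) = 4675.44 m/s ≈ 4.675 km/s

Final answer: 4.675 km/s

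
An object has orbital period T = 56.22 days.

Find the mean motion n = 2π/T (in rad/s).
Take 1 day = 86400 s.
T = 56.22 days = 4.85741 × 10^6 s
n = 2π / (4.85741 × 10^6 s) = 1.29353 × 10^-6 rad/s ≈ 1.294 × 10^-6 rad/s

Final answer: n = 1.294 × 10^-6 rad/s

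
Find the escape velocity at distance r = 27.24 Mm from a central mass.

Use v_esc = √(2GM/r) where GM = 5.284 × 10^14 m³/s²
r = 27.24 Mm = 2.724 × 10^7 m
GM = 5.284 × 10^14 m³/s²
2GM/r = 2 × (5.284 × 10^14) / (2.724 × 10^7) = 3.87959 × 10^7 m²/s²
v_esc = √(2GM/r) = 6228.63 m/s ≈ 6.229 km/s

Final answer: 6.229 km/s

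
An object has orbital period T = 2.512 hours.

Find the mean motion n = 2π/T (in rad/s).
T = 2.512 hours = 9043.2 s
n = 2π / 9043.2 s = 0.000694797 rad/s ≈ 0.0006948 rad/s

Final answer: n = 0.0006948 rad/s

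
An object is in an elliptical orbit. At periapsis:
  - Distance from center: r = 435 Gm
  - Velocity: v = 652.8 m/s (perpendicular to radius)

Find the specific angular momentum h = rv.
r = 435 Gm = 4.35 × 10^11 m
v = 652.8 m/s
h = rv = 4.35 × 10^11 × 652.8 = 2.83968 × 10^14 m²/s ≈ 2.84 × 10^14 m²/s

Final answer: h = 2.84 × 10^14 m²/s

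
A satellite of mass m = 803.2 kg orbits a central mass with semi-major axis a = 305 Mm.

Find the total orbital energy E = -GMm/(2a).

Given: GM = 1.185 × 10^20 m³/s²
a = 305 Mm = 3.05 × 10^8 m
GM = 1.185 × 10^20 m³/s²
2a = 6.1 × 10^8 m
GMm = 1.185 × 10^20 × 803.2 = 9.51792 × 10^22 m³·kg/s²
E = −GMm/(2a) = -1.56031 × 10^14 J ≈ -156 TJ

Final answer: -156 TJ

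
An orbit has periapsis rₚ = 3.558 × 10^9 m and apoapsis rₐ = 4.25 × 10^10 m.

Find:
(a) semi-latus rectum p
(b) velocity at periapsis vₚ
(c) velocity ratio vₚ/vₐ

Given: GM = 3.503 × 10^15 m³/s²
rₚ = 3.558 × 10^9 m
rₐ = 4.25 × 10^10 m
GM = 3.503 × 10^15 m³/s²
a = (rₚ + rₐ)/2 = 2.3029 × 10^10 m
e = (rₐ − rₚ)/(rₐ + rₚ) = (3.8942 × 10^10) / (4.6058 × 10^10) = 0.845499
(a) 1 − e² = 0.285131;  p = a(1 − e²) = 2.3029 × 10^10 × 0.285131 = 6.56629 × 10^9 m ≈ 6.566 × 10^9 m
(b) vₚ² = GM (2/rₚ − 1/a) = 3.503 × 10^15 × (5.62114 × 10^-10 − 4.34235 × 10^-11) = 1.81697 × 10^6 m²/s²;  vₚ = 1347.95 m/s ≈ 1.348 km/s
(c) vₚ/vₐ = rₐ/rₚ (angular momentum) = (4.25 × 10^10) / (3.558 × 10^9) = 11.9449 ≈ 11.94

Final answer:
(a) semi-latus rectum p = 6.566 × 10^9 m
(b) velocity at periapsis vₚ = 1.348 km/s
(c) velocity ratio vₚ/vₐ = 11.94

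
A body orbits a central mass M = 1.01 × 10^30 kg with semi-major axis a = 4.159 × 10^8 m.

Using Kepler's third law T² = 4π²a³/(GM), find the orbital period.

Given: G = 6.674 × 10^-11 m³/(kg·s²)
M = 1.01 × 10^30 kg
GM = G × M = 6.674 × 10^-11 × 1.01 × 10^30 = 6.74074 × 10^19 m³/s²
a = 4.159 × 10^8 m
a³ = 7.19394 × 10^25 m³
T = 2π √(a³/GM) = 2π √((7.19394 × 10^25) / (6.74074 × 10^19)) = 2π × 1033.07 s
T = 6490.97 s ≈ 1.803 hours

Final answer: 1.803 hours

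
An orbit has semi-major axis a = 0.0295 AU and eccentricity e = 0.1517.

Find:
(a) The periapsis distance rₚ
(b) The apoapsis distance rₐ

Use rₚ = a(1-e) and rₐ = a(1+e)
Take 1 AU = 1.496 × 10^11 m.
a = 0.0295 AU = 4.4132 × 10^9 m
e = 0.1517:  1 − e = 0.8483,  1 + e = 1.1517
(a) rₚ = a(1 − e) = 4.4132 × 10^9 m × 0.8483 = 3.74372 × 10^9 m ≈ 0.02502 AU
(b) rₐ = a(1 + e) = 4.4132 × 10^9 m × 1.1517 = 5.08268 × 10^9 m ≈ 0.03398 AU

Final answer:
(a) rₚ = 0.02502 AU
(b) rₐ = 0.03398 AU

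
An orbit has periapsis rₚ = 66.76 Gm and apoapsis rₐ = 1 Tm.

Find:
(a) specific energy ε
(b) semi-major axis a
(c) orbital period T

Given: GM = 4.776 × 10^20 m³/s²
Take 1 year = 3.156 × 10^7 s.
rₚ = 66.76 Gm = 6.676 × 10^10 m
rₐ = 1 Tm = 1 × 10^12 m
GM = 4.776 × 10^20 m³/s²
a = (rₚ + rₐ)/2 = 5.3338 × 10^11 m
e = (rₐ − rₚ)/(rₐ + rₚ) = (9.3324 × 10^11) / (1.06676 × 10^12) = 0.874836
(a) 2a = 1.06676 × 10^12 m;  ε = −GM/(2a) = -4.47711 × 10^8 J/kg ≈ -447.7 MJ/kg
(b) a = 5.3338 × 10^11 m ≈ 533.4 Gm
(c) a³ = 1.51744 × 10^35 m³;  T = 2π √(a³/GM) = 2π × 1.78247 × 10^7 s = 1.11996 × 10^8 s ≈ 3.549 years

Final answer:
(a) specific energy ε = -447.7 MJ/kg
(b) semi-major axis a = 533.4 Gm
(c) orbital period T = 3.549 years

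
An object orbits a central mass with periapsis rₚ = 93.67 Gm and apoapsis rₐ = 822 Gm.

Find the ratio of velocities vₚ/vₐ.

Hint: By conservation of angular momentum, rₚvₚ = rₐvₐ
rₚ = 93.67 Gm = 9.367 × 10^10 m
rₐ = 822 Gm = 8.22 × 10^11 m
rₚvₚ = rₐvₐ  ⇒  vₚ/vₐ = rₐ/rₚ
vₚ/vₐ = (8.22 × 10^11) / (9.367 × 10^10) = 8.77549

Final answer: vₚ/vₐ = 8.775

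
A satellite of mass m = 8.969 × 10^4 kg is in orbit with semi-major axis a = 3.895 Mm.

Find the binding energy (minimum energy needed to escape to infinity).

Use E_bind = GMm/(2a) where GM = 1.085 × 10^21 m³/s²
a = 3.895 Mm = 3.895 × 10^6 m
GM = 1.085 × 10^21 m³/s²
m = 8.969 × 10^4 kg
GMm = 1.085 × 10^21 × 89690 = 9.73137 × 10^25 m³·kg/s²
2a = 7.79 × 10^6 m
E_bind = GMm/(2a) = 1.24921 × 10^19 J ≈ 12.49 EJ

Final answer: 12.49 EJ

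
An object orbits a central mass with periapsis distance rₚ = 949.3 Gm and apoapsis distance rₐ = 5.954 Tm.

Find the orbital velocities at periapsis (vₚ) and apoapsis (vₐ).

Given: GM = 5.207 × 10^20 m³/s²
rₚ = 949.3 Gm = 9.493 × 10^11 m
rₐ = 5.954 Tm = 5.954 × 10^12 m
GM = 5.207 × 10^20 m³/s²
a = (rₚ + rₐ)/2 = 3.45165 × 10^12 m
Vis-viva: v² = GM (2/r − 1/a)
vₚ² = 5.207 × 10^20 × (2.10682 × 10^-12 − 2.89717 × 10^-13) = 9.46163 × 10^8 m²/s²
vₚ = 30759.8 m/s ≈ 30.76 km/s
vₐ² = 5.207 × 10^20 × (3.35909 × 10^-13 − 2.89717 × 10^-13) = 2.40522 × 10^7 m²/s²
vₐ = 4904.31 m/s ≈ 4.904 km/s

Final answer: vₚ = 30.76 km/s, vₐ = 4.904 km/s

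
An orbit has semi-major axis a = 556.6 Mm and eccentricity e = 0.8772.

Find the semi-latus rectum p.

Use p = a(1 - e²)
a = 556.6 Mm = 5.566 × 10^8 m
e = 0.8772,  e² = 0.76948,  1 − e² = 0.23052
p = a(1 − e²) = 5.566 × 10^8 m × 0.23052 = 1.28308 × 10^8 m ≈ 128.3 Mm

Final answer: p = 128.3 Mm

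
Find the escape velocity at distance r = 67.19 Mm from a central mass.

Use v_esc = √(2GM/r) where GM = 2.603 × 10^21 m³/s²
r = 67.19 Mm = 6.719 × 10^7 m
GM = 2.603 × 10^21 m³/s²
2GM/r = 2 × (2.603 × 10^21) / (6.719 × 10^7) = 7.74818 × 10^13 m²/s²
v_esc = √(2GM/r) = 8.80237 × 10^6 m/s ≈ 8802 km/s

Final answer: 8802 km/s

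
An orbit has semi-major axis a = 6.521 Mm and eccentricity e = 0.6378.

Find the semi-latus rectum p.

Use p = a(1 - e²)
a = 6.521 Mm = 6.521 × 10^6 m
e = 0.6378,  e² = 0.406789,  1 − e² = 0.593211
p = a(1 − e²) = 6.521 × 10^6 m × 0.593211 = 3.86833 × 10^6 m ≈ 3.868 Mm

Final answer: p = 3.868 Mm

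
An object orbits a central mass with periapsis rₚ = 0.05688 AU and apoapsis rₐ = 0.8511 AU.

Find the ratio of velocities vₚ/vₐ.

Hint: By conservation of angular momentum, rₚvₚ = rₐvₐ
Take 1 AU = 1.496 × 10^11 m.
rₚ = 0.05688 AU = 8.50925 × 10^9 m
rₐ = 0.8511 AU = 1.27325 × 10^11 m
rₚvₚ = rₐvₐ  ⇒  vₚ/vₐ = rₐ/rₚ
vₚ/vₐ = (1.27325 × 10^11) / (8.50925 × 10^9) = 14.9631

Final answer: vₚ/vₐ = 14.96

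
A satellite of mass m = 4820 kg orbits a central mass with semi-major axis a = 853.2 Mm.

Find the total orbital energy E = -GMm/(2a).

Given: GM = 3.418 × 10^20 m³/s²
a = 853.2 Mm = 8.532 × 10^8 m
GM = 3.418 × 10^20 m³/s²
2a = 1.7064 × 10^9 m
GMm = 3.418 × 10^20 × 4820 = 1.64748 × 10^24 m³·kg/s²
E = −GMm/(2a) = -9.65469 × 10^14 J ≈ -965.5 TJ

Final answer: -965.5 TJ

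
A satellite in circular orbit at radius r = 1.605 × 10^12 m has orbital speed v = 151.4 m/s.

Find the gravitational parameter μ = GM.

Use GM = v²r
r = 1.605 × 10^12 m
v = 151.4 m/s
v² = 22922 m²/s²
GM = v²r = 22922 × 1.605 × 10^12 = 3.67897 × 10^16 m³/s²
GM ≈ 3.679 × 10^16 m³/s²

Final answer: GM = 3.679 × 10^16 m³/s²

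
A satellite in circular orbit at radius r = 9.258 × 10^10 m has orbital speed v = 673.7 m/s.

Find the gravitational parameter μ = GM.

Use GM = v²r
r = 9.258 × 10^10 m
v = 673.7 m/s
v² = 453872 m²/s²
GM = v²r = 453872 × 9.258 × 10^10 = 4.20194 × 10^16 m³/s²
GM ≈ 4.202 × 10^16 m³/s²

Final answer: GM = 4.202 × 10^16 m³/s²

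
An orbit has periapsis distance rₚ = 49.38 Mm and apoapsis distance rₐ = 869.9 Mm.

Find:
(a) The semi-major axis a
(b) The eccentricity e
rₚ = 49.38 Mm = 4.938 × 10^7 m
rₐ = 869.9 Mm = 8.699 × 10^8 m
(a) a = (rₚ + rₐ)/2 = 4.5964 × 10^8 m ≈ 459.6 Mm
(b) e = (rₐ − rₚ)/(rₐ + rₚ) = (8.2052 × 10^8) / (9.1928 × 10^8) = 0.892568

Final answer:
(a) a = 459.6 Mm
(b) e = 0.8926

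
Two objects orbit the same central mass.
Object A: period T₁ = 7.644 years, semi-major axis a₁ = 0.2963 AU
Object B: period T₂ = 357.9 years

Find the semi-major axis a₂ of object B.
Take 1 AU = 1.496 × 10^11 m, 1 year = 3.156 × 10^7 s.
T₁ = 7.644 years = 2.41245 × 10^8 s
T₂ = 357.9 years = 1.12953 × 10^10 s
a₁ = 0.2963 AU = 4.43265 × 10^10 m
Kepler's third law: (T₂/T₁)² = (a₂/a₁)³  ⇒  a₂ = a₁ (T₂/T₁)^(2/3)
T₂/T₁ = 46.821
(T₂/T₁)^(2/3) = 12.9905
a₂ = 4.43265 × 10^10 m × 12.9905 = 5.75825 × 10^11 m ≈ 3.849 AU

Final answer: a₂ = 3.849 AU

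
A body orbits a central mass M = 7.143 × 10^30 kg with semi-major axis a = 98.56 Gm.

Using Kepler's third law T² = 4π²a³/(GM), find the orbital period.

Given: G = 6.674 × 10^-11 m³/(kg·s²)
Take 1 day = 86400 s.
M = 7.143 × 10^30 kg
GM = G × M = 6.674 × 10^-11 × 7.143 × 10^30 = 4.76724 × 10^20 m³/s²
a = 98.56 Gm = 9.856 × 10^10 m
a³ = 9.57419 × 10^32 m³
T = 2π √(a³/GM) = 2π √((9.57419 × 10^32) / (4.76724 × 10^20)) = 2π × 1.41716 × 10^6 s
T = 8.90425 × 10^6 s ≈ 103.1 days

Final answer: 103.1 days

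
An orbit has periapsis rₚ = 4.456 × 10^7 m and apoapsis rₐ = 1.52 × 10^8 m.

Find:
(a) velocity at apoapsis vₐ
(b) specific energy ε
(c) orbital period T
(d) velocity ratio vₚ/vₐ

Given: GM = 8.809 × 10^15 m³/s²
rₚ = 4.456 × 10^7 m
rₐ = 1.52 × 10^8 m
GM = 8.809 × 10^15 m³/s²
a = (rₚ + rₐ)/2 = 9.828 × 10^7 m
e = (rₐ − rₚ)/(rₐ + rₚ) = (1.0744 × 10^8) / (1.9656 × 10^8) = 0.546602
(a) vₐ² = GM (2/rₐ − 1/a) = 8.809 × 10^15 × (1.31579 × 10^-8 − 1.0175 × 10^-8) = 2.62762 × 10^7 m²/s²;  vₐ = 5126.03 m/s ≈ 5.126 km/s
(b) 2a = 1.9656 × 10^8 m;  ε = −GM/(2a) = -4.48158 × 10^7 J/kg ≈ -44.82 MJ/kg
(c) a³ = 9.49282 × 10^23 m³;  T = 2π √(a³/GM) = 2π × 10380.9 s = 65225 s ≈ 18.12 hours
(d) vₚ/vₐ = rₐ/rₚ (angular momentum) = (1.52 × 10^8) / (4.456 × 10^7) = 3.41113 ≈ 3.411

Final answer:
(a) velocity at apoapsis vₐ = 5.126 km/s
(b) specific energy ε = -44.82 MJ/kg
(c) orbital period T = 18.12 hours
(d) velocity ratio vₚ/vₐ = 3.411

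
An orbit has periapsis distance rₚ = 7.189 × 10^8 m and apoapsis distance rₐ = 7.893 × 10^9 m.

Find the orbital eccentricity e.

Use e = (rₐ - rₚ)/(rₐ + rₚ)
rₚ = 7.189 × 10^8 m
rₐ = 7.893 × 10^9 m
rₐ − rₚ = 7.1741 × 10^9 m
rₐ + rₚ = 8.6119 × 10^9 m
e = (rₐ − rₚ)/(rₐ + rₚ) = 0.833045

Final answer: e = 0.833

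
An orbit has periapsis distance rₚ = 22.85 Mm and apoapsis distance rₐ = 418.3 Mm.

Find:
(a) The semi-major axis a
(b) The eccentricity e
rₚ = 22.85 Mm = 2.285 × 10^7 m
rₐ = 418.3 Mm = 4.183 × 10^8 m
(a) a = (rₚ + rₐ)/2 = 2.20575 × 10^8 m ≈ 220.6 Mm
(b) e = (rₐ − rₚ)/(rₐ + rₚ) = (3.9545 × 10^8) / (4.4115 × 10^8) = 0.896407

Final answer:
(a) a = 220.6 Mm
(b) e = 0.8964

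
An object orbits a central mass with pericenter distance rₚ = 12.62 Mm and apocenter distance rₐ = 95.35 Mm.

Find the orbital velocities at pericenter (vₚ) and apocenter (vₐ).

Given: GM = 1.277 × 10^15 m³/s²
rₚ = 12.62 Mm = 1.262 × 10^7 m
rₐ = 95.35 Mm = 9.535 × 10^7 m
GM = 1.277 × 10^15 m³/s²
a = (rₚ + rₐ)/2 = 5.3985 × 10^7 m
Vis-viva: v² = GM (2/r − 1/a)
vₚ² = 1.277 × 10^15 × (1.58479 × 10^-7 − 1.85237 × 10^-8) = 1.78722 × 10^8 m²/s²
vₚ = 13368.7 m/s ≈ 13.37 km/s
vₐ² = 1.277 × 10^15 × (2.09754 × 10^-8 − 1.85237 × 10^-8) = 3.13081 × 10^6 m²/s²
vₐ = 1769.41 m/s ≈ 1.769 km/s

Final answer: vₚ = 13.37 km/s, vₐ = 1.769 km/s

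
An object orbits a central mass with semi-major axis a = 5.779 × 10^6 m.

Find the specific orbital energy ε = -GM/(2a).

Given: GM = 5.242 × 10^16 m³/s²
a = 5.779 × 10^6 m
GM = 5.242 × 10^16 m³/s²
2a = 1.1558 × 10^7 m
ε = −GM/(2a) = -4.53539 × 10^9 J/kg ≈ -4.535 GJ/kg

Final answer: -4.535 GJ/kg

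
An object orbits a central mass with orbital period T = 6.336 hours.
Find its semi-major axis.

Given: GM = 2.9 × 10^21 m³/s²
T = 6.336 hours = 22809.6 s
GM = 2.9 × 10^21 m³/s²
Kepler's third law: a³ = GM T² / (4π²)
T² = 5.20278 × 10^8 s²
a³ = (2.9 × 10^21) × (5.20278 × 10^8) / (4π²) = 3.82185 × 10^28 m³
a = (a³)^(1/3) = 3.36841 × 10^9 m ≈ 3.368 Gm

Final answer: 3.368 Gm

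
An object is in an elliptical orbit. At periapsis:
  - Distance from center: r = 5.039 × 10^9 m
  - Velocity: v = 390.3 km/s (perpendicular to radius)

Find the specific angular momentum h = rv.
r = 5.039 × 10^9 m
v = 390.3 km/s = 390300 m/s
h = rv = 5.039 × 10^9 × 390300 = 1.96672 × 10^15 m²/s ≈ 1.967 × 10^15 m²/s

Final answer: h = 1.967 × 10^15 m²/s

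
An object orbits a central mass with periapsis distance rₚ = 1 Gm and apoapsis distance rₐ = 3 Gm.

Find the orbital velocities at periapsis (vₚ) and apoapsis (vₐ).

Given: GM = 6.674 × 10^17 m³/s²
rₚ = 1 Gm = 1 × 10^9 m
rₐ = 3 Gm = 3 × 10^9 m
GM = 6.674 × 10^17 m³/s²
a = (rₚ + rₐ)/2 = 2 × 10^9 m
Vis-viva: v² = GM (2/r − 1/a)
vₚ² = 6.674 × 10^17 × (2 × 10^-9 − 5 × 10^-10) = 1.0011 × 10^9 m²/s²
vₚ = 31640.2 m/s ≈ 31.64 km/s
vₐ² = 6.674 × 10^17 × (6.66667 × 10^-10 − 5 × 10^-10) = 1.11233 × 10^8 m²/s²
vₐ = 10546.7 m/s ≈ 10.55 km/s

Final answer: vₚ = 31.64 km/s, vₐ = 10.55 km/s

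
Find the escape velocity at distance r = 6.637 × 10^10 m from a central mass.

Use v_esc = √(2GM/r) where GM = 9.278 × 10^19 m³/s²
r = 6.637 × 10^10 m
GM = 9.278 × 10^19 m³/s²
2GM/r = 2 × (9.278 × 10^19) / (6.637 × 10^10) = 2.79584 × 10^9 m²/s²
v_esc = √(2GM/r) = 52875.7 m/s ≈ 52.88 km/s

Final answer: 52.88 km/s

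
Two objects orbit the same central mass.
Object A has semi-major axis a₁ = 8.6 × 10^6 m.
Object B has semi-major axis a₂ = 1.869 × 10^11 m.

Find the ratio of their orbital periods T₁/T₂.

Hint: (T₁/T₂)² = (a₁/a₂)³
a₁ = 8.6 × 10^6 m
a₂ = 1.869 × 10^11 m
a₁/a₂ = 4.60139 × 10^-5
T₁/T₂ = (a₁/a₂)^(3/2) = (4.60139 × 10^-5)^1.5 = 3.12129 × 10^-7

Final answer: T₁/T₂ = 3.121 × 10^-7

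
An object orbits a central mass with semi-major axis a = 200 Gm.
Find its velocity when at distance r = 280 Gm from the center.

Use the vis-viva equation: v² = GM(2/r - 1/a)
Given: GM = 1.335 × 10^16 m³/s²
a = 200 Gm = 2 × 10^11 m
r = 280 Gm = 2.8 × 10^11 m
GM = 1.335 × 10^16 m³/s²
2/r − 1/a = 7.14286 × 10^-12 − 5 × 10^-12 = 2.14286 × 10^-12 m⁻¹
v² = GM (2/r − 1/a) = 28607.1 m²/s²
v = 169.136 m/s ≈ 169.1 m/s

Final answer: 169.1 m/s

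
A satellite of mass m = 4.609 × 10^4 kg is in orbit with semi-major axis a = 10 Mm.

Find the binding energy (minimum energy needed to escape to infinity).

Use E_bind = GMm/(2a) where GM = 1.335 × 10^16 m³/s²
a = 10 Mm = 1 × 10^7 m
GM = 1.335 × 10^16 m³/s²
m = 4.609 × 10^4 kg
GMm = 1.335 × 10^16 × 46090 = 6.15302 × 10^20 m³·kg/s²
2a = 2 × 10^7 m
E_bind = GMm/(2a) = 3.07651 × 10^13 J ≈ 30.77 TJ

Final answer: 30.77 TJ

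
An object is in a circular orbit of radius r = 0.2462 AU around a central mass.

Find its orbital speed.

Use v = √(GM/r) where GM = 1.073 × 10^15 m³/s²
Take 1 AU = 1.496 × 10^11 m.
r = 0.2462 AU = 3.68315 × 10^10 m
GM = 1.073 × 10^15 m³/s²
GM/r = (1.073 × 10^15) / (3.68315 × 10^10) = 29132.7 m²/s²
v = √(GM/r) = 170.683 m/s ≈ 170.7 m/s

Final answer: 170.7 m/s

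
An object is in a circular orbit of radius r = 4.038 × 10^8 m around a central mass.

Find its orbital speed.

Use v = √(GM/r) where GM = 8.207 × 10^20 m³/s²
r = 4.038 × 10^8 m
GM = 8.207 × 10^20 m³/s²
GM/r = (8.207 × 10^20) / (4.038 × 10^8) = 2.03244 × 10^12 m²/s²
v = √(GM/r) = 1.42564 × 10^6 m/s ≈ 1426 km/s

Final answer: 1426 km/s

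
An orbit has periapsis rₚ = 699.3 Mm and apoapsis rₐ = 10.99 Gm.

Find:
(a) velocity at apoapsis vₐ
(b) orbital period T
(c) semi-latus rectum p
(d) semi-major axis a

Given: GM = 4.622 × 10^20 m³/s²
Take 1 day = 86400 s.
rₚ = 699.3 Mm = 6.993 × 10^8 m
rₐ = 10.99 Gm = 1.099 × 10^10 m
GM = 4.622 × 10^20 m³/s²
a = (rₚ + rₐ)/2 = 5.84465 × 10^9 m
e = (rₐ − rₚ)/(rₐ + rₚ) = (1.02907 × 10^10) / (1.16893 × 10^10) = 0.880352
(a) vₐ² = GM (2/rₐ − 1/a) = 4.622 × 10^20 × (1.81984 × 10^-10 − 1.71097 × 10^-10) = 5.03196 × 10^9 m²/s²;  vₐ = 70936.3 m/s ≈ 70.94 km/s
(b) a³ = 1.99653 × 10^29 m³;  T = 2π √(a³/GM) = 2π × 20783.7 s = 130588 s ≈ 1.511 days
(c) 1 − e² = 0.22498;  p = a(1 − e²) = 5.84465 × 10^9 × 0.22498 = 1.31493 × 10^9 m ≈ 1.315 Gm
(d) a = 5.84465 × 10^9 m ≈ 5.845 Gm

Final answer:
(a) velocity at apoapsis vₐ = 70.94 km/s
(b) orbital period T = 1.511 days
(c) semi-latus rectum p = 1.315 Gm
(d) semi-major axis a = 5.845 Gm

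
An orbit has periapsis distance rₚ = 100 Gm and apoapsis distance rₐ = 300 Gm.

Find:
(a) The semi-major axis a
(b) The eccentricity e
rₚ = 100 Gm = 1 × 10^11 m
rₐ = 300 Gm = 3 × 10^11 m
(a) a = (rₚ + rₐ)/2 = 2 × 10^11 m ≈ 200 Gm
(b) e = (rₐ − rₚ)/(rₐ + rₚ) = (2 × 10^11) / (4 × 10^11) = 0.5

Final answer:
(a) a = 200 Gm
(b) e = 0.5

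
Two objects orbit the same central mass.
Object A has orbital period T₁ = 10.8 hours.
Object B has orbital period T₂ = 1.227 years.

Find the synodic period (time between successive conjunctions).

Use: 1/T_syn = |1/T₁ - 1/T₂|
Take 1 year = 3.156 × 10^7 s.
T₁ = 10.8 hours = 38880 s
T₂ = 1.227 years = 3.87241 × 10^7 s
1/T₁ = 2.57202 × 10^-5 s⁻¹
1/T₂ = 2.58237 × 10^-8 s⁻¹
|1/T₁ − 1/T₂| = 2.56943 × 10^-5 s⁻¹
T_syn = 1 / |1/T₁ − 1/T₂| = 38919.1 s ≈ 10.81 hours

Final answer: T_syn = 10.81 hours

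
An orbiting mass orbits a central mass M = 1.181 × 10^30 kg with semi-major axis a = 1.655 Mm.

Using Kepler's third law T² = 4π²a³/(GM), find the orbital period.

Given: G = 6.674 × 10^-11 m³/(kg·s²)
M = 1.181 × 10^30 kg
GM = G × M = 6.674 × 10^-11 × 1.181 × 10^30 = 7.88199 × 10^19 m³/s²
a = 1.655 Mm = 1.655 × 10^6 m
a³ = 4.53309 × 10^18 m³
T = 2π √(a³/GM) = 2π √((4.53309 × 10^18) / (7.88199 × 10^19)) = 2π × 0.239816 s
T = 1.50681 s ≈ 1.507 seconds

Final answer: 1.507 seconds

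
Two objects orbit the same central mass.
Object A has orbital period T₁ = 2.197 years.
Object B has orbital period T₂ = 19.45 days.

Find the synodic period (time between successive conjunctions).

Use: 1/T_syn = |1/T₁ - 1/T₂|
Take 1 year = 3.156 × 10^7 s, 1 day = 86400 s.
T₁ = 2.197 years = 6.93373 × 10^7 s
T₂ = 19.45 days = 1.68048 × 10^6 s
1/T₁ = 1.44222 × 10^-8 s⁻¹
1/T₂ = 5.95068 × 10^-7 s⁻¹
|1/T₁ − 1/T₂| = 5.80646 × 10^-7 s⁻¹
T_syn = 1 / |1/T₁ − 1/T₂| = 1.72222 × 10^6 s ≈ 19.93 days

Final answer: T_syn = 19.93 days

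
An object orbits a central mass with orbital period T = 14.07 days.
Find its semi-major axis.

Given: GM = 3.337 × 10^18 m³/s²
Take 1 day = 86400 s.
T = 14.07 days = 1.21565 × 10^6 s
GM = 3.337 × 10^18 m³/s²
Kepler's third law: a³ = GM T² / (4π²)
T² = 1.4778 × 10^12 s²
a³ = (3.337 × 10^18) × (1.4778 × 10^12) / (4π²) = 1.24914 × 10^29 m³
a = (a³)^(1/3) = 4.99886 × 10^9 m ≈ 4.999 Gm

Final answer: 4.999 Gm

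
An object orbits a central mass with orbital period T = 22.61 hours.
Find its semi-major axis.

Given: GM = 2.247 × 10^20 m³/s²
T = 22.61 hours = 81396 s
GM = 2.247 × 10^20 m³/s²
Kepler's third law: a³ = GM T² / (4π²)
T² = 6.62531 × 10^9 s²
a³ = (2.247 × 10^20) × (6.62531 × 10^9) / (4π²) = 3.77094 × 10^28 m³
a = (a³)^(1/3) = 3.35338 × 10^9 m ≈ 3.353 Gm

Final answer: 3.353 Gm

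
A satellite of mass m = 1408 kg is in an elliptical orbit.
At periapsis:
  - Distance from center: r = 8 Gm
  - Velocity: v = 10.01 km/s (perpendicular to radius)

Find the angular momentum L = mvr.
r = 8 Gm = 8 × 10^9 m
v = 10.01 km/s = 10010 m/s
vr = 10010 × 8 × 10^9 = 8.008 × 10^13 m²/s
L = m × vr = 1408 × 8.008 × 10^13 = 1.12753 × 10^17 kg·m²/s ≈ 1.128 × 10^17 kg·m²/s

Final answer: L = 1.128 × 10^17 kg·m²/s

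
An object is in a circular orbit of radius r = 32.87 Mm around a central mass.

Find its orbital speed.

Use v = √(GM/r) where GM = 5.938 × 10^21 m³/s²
r = 32.87 Mm = 3.287 × 10^7 m
GM = 5.938 × 10^21 m³/s²
GM/r = (5.938 × 10^21) / (3.287 × 10^7) = 1.80651 × 10^14 m²/s²
v = √(GM/r) = 1.34406 × 10^7 m/s ≈ 1.344 × 10^4 km/s

Final answer: 1.344 × 10^4 km/s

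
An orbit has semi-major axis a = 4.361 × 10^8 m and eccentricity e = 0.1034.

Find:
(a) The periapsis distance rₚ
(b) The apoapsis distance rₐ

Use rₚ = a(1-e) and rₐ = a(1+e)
a = 4.361 × 10^8 m
e = 0.1034:  1 − e = 0.8966,  1 + e = 1.1034
(a) rₚ = a(1 − e) = 4.361 × 10^8 m × 0.8966 = 3.91007 × 10^8 m ≈ 3.91 × 10^8 m
(b) rₐ = a(1 + e) = 4.361 × 10^8 m × 1.1034 = 4.81193 × 10^8 m ≈ 4.812 × 10^8 m

Final answer:
(a) rₚ = 3.91 × 10^8 m
(b) rₐ = 4.812 × 10^8 m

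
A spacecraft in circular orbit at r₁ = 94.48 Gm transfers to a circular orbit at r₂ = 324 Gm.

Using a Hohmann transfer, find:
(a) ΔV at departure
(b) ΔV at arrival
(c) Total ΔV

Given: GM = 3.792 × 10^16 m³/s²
r₁ = 94.48 Gm = 9.448 × 10^10 m
r₂ = 324 Gm = 3.24 × 10^11 m
GM = 3.792 × 10^16 m³/s²
Transfer ellipse: a_t = (r₁ + r₂)/2 = 2.0924 × 10^11 m
Circular speed at r₁: v₁ = √(GM/r₁) = 633.526 m/s
Transfer speed at r₁ (periapsis): v₁ₜ = √(GM(2/r₁ − 1/a_t)) = 788.341 m/s
(a) ΔV₁ = v₁ₜ − v₁ = 154.816 m/s ≈ 154.8 m/s
Circular speed at r₂: v₂ = √(GM/r₂) = 342.107 m/s
Transfer speed at r₂ (apoapsis): v₂ₜ = √(GM(2/r₂ − 1/a_t)) = 229.884 m/s
(b) ΔV₂ = v₂ − v₂ₜ = 112.222 m/s ≈ 112.2 m/s
(c) ΔV_total = ΔV₁ + ΔV₂ = 267.038 m/s ≈ 267 m/s

Final answer:
(a) ΔV₁ = 154.8 m/s
(b) ΔV₂ = 112.2 m/s
(c) ΔV_total = 267 m/s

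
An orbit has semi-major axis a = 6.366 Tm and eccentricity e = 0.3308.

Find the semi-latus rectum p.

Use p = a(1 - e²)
a = 6.366 Tm = 6.366 × 10^12 m
e = 0.3308,  e² = 0.109429,  1 − e² = 0.890571
p = a(1 − e²) = 6.366 × 10^12 m × 0.890571 = 5.66938 × 10^12 m ≈ 5.669 Tm

Final answer: p = 5.669 Tm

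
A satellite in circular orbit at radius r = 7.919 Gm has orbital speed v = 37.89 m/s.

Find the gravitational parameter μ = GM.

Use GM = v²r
r = 7.919 Gm = 7.919 × 10^9 m
v = 37.89 m/s
v² = 1435.65 m²/s²
GM = v²r = 1435.65 × 7.919 × 10^9 = 1.13689 × 10^13 m³/s²
GM ≈ 1.137 × 10^13 m³/s²

Final answer: GM = 1.137 × 10^13 m³/s²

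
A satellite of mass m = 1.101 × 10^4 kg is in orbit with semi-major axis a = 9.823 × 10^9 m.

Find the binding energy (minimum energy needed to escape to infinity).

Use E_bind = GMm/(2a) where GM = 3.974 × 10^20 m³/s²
a = 9.823 × 10^9 m
GM = 3.974 × 10^20 m³/s²
m = 1.101 × 10^4 kg
GMm = 3.974 × 10^20 × 11010 = 4.37537 × 10^24 m³·kg/s²
2a = 1.9646 × 10^10 m
E_bind = GMm/(2a) = 2.22711 × 10^14 J ≈ 222.7 TJ

Final answer: 222.7 TJ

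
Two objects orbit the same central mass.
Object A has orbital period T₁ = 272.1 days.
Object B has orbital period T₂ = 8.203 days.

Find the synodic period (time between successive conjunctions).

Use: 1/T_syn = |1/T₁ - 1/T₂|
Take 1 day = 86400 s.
T₁ = 272.1 days = 2.35094 × 10^7 s
T₂ = 8.203 days = 708739 s
1/T₁ = 4.25361 × 10^-8 s⁻¹
1/T₂ = 1.41096 × 10^-6 s⁻¹
|1/T₁ − 1/T₂| = 1.36842 × 10^-6 s⁻¹
T_syn = 1 / |1/T₁ − 1/T₂| = 730770 s ≈ 8.458 days

Final answer: T_syn = 8.458 days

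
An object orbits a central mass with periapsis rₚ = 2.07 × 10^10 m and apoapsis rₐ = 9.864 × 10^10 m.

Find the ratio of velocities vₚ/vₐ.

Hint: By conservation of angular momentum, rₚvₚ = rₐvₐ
rₚ = 2.07 × 10^10 m
rₐ = 9.864 × 10^10 m
rₚvₚ = rₐvₐ  ⇒  vₚ/vₐ = rₐ/rₚ
vₚ/vₐ = (9.864 × 10^10) / (2.07 × 10^10) = 4.76522

Final answer: vₚ/vₐ = 4.765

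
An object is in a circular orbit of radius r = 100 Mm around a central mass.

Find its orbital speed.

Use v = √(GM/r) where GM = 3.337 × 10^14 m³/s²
r = 100 Mm = 1 × 10^8 m
GM = 3.337 × 10^14 m³/s²
GM/r = (3.337 × 10^14) / (1 × 10^8) = 3.337 × 10^6 m²/s²
v = √(GM/r) = 1826.75 m/s ≈ 1.827 km/s

Final answer: 1.827 km/s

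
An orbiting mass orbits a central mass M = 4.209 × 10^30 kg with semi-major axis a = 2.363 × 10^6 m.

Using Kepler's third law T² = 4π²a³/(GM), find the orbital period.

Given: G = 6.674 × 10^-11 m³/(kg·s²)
M = 4.209 × 10^30 kg
GM = G × M = 6.674 × 10^-11 × 4.209 × 10^30 = 2.80909 × 10^20 m³/s²
a = 2.363 × 10^6 m
a³ = 1.31944 × 10^19 m³
T = 2π √(a³/GM) = 2π √((1.31944 × 10^19) / (2.80909 × 10^20)) = 2π × 0.216727 s
T = 1.36174 s ≈ 1.362 seconds

Final answer: 1.362 seconds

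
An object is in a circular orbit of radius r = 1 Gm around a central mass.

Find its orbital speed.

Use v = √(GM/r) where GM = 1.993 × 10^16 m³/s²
r = 1 Gm = 1 × 10^9 m
GM = 1.993 × 10^16 m³/s²
GM/r = (1.993 × 10^16) / (1 × 10^9) = 1.993 × 10^7 m²/s²
v = √(GM/r) = 4464.3 m/s ≈ 4.464 km/s

Final answer: 4.464 km/s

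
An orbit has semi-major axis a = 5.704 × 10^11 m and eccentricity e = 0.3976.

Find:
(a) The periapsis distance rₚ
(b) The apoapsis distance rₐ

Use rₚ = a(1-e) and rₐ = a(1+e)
a = 5.704 × 10^11 m
e = 0.3976:  1 − e = 0.6024,  1 + e = 1.3976
(a) rₚ = a(1 − e) = 5.704 × 10^11 m × 0.6024 = 3.43609 × 10^11 m ≈ 3.436 × 10^11 m
(b) rₐ = a(1 + e) = 5.704 × 10^11 m × 1.3976 = 7.97191 × 10^11 m ≈ 7.972 × 10^11 m

Final answer:
(a) rₚ = 3.436 × 10^11 m
(b) rₐ = 7.972 × 10^11 m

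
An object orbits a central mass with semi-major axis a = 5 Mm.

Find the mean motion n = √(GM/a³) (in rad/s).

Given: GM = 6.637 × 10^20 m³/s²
a = 5 Mm = 5 × 10^6 m
GM = 6.637 × 10^20 m³/s²
a³ = 1.25 × 10^20 m³
GM/a³ = (6.637 × 10^20) / (1.25 × 10^20) = 5.3096 s⁻²
n = √(GM/a³) = 2.30426 rad/s ≈ 2.304 rad/s

Final answer: n = 2.304 rad/s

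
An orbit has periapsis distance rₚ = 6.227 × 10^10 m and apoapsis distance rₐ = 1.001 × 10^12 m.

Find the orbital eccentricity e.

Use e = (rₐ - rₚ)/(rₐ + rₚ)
rₚ = 6.227 × 10^10 m
rₐ = 1.001 × 10^12 m
rₐ − rₚ = 9.3873 × 10^11 m
rₐ + rₚ = 1.06327 × 10^12 m
e = (rₐ − rₚ)/(rₐ + rₚ) = 0.882871

Final answer: e = 0.8829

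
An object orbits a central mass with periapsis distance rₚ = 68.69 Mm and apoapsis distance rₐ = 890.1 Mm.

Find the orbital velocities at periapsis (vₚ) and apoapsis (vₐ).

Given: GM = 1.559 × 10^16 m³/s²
rₚ = 68.69 Mm = 6.869 × 10^7 m
rₐ = 890.1 Mm = 8.901 × 10^8 m
GM = 1.559 × 10^16 m³/s²
a = (rₚ + rₐ)/2 = 4.79395 × 10^8 m
Vis-viva: v² = GM (2/r − 1/a)
vₚ² = 1.559 × 10^16 × (2.91163 × 10^-8 − 2.08596 × 10^-9) = 4.21403 × 10^8 m²/s²
vₚ = 20528.1 m/s ≈ 20.53 km/s
vₐ² = 1.559 × 10^16 × (2.24694 × 10^-9 − 2.08596 × 10^-9) = 2.50962 × 10^6 m²/s²
vₐ = 1584.18 m/s ≈ 1.584 km/s

Final answer: vₚ = 20.53 km/s, vₐ = 1.584 km/s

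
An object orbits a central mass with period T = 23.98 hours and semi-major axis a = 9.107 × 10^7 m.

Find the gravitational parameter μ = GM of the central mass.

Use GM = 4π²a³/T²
T = 23.98 hours = 86328 s
a = 9.107 × 10^7 m
a³ = 7.55311 × 10^23 m³
T² = 7.45252 × 10^9 s²
GM = 4π² × (7.55311 × 10^23) / (7.45252 × 10^9) = 4.00113 × 10^15 m³/s²
GM ≈ 4.001 × 10^15 m³/s²

Final answer: GM = 4.001 × 10^15 m³/s²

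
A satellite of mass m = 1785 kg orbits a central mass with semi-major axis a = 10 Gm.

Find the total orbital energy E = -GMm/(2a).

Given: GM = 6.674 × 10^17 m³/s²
a = 10 Gm = 1 × 10^10 m
GM = 6.674 × 10^17 m³/s²
2a = 2 × 10^10 m
GMm = 6.674 × 10^17 × 1785 = 1.19131 × 10^21 m³·kg/s²
E = −GMm/(2a) = -5.95654 × 10^10 J ≈ -59.57 GJ

Final answer: -59.57 GJ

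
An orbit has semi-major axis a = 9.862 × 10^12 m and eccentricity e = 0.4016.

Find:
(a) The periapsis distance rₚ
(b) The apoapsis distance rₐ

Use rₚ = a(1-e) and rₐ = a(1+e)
a = 9.862 × 10^12 m
e = 0.4016:  1 − e = 0.5984,  1 + e = 1.4016
(a) rₚ = a(1 − e) = 9.862 × 10^12 m × 0.5984 = 5.90142 × 10^12 m ≈ 5.901 × 10^12 m
(b) rₐ = a(1 + e) = 9.862 × 10^12 m × 1.4016 = 1.38226 × 10^13 m ≈ 1.382 × 10^13 m

Final answer:
(a) rₚ = 5.901 × 10^12 m
(b) rₐ = 1.382 × 10^13 m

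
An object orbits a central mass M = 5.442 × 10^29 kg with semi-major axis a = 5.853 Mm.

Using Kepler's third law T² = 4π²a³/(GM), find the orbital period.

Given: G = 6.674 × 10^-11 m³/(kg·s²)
M = 5.442 × 10^29 kg
GM = G × M = 6.674 × 10^-11 × 5.442 × 10^29 = 3.63199 × 10^19 m³/s²
a = 5.853 Mm = 5.853 × 10^6 m
a³ = 2.0051 × 10^20 m³
T = 2π √(a³/GM) = 2π √((2.0051 × 10^20) / (3.63199 × 10^19)) = 2π × 2.34961 s
T = 14.763 s ≈ 14.76 seconds

Final answer: 14.76 seconds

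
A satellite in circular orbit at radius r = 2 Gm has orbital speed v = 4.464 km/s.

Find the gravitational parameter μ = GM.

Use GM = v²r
r = 2 Gm = 2 × 10^9 m
v = 4.464 km/s = 4464 m/s
v² = 1.99273 × 10^7 m²/s²
GM = v²r = 1.99273 × 10^7 × 2 × 10^9 = 3.98546 × 10^16 m³/s²
GM ≈ 3.985 × 10^16 m³/s²

Final answer: GM = 3.985 × 10^16 m³/s²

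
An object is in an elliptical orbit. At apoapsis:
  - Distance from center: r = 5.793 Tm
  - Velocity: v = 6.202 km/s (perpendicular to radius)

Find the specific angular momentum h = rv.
r = 5.793 Tm = 5.793 × 10^12 m
v = 6.202 km/s = 6202 m/s
h = rv = 5.793 × 10^12 × 6202 = 3.59282 × 10^16 m²/s ≈ 3.593 × 10^16 m²/s

Final answer: h = 3.593 × 10^16 m²/s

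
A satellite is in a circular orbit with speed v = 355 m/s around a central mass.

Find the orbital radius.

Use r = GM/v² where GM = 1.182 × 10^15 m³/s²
v = 355 m/s
GM = 1.182 × 10^15 m³/s²
v² = 126025 m²/s²
r = GM/v² = (1.182 × 10^15) / 126025 = 9.37909 × 10^9 m ≈ 9.379 Gm

Final answer: 9.379 Gm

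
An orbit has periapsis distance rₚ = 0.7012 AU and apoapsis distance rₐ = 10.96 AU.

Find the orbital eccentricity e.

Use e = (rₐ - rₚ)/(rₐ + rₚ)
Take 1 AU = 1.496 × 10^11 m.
rₚ = 0.7012 AU = 1.049 × 10^11 m
rₐ = 10.96 AU = 1.63962 × 10^12 m
rₐ − rₚ = 1.53472 × 10^12 m
rₐ + rₚ = 1.74452 × 10^12 m
e = (rₐ − rₚ)/(rₐ + rₚ) = 0.879738

Final answer: e = 0.8797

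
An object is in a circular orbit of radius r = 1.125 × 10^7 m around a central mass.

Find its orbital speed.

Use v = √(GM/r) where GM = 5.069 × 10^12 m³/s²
r = 1.125 × 10^7 m
GM = 5.069 × 10^12 m³/s²
GM/r = (5.069 × 10^12) / (1.125 × 10^7) = 450578 m²/s²
v = √(GM/r) = 671.251 m/s ≈ 671.3 m/s

Final answer: 671.3 m/s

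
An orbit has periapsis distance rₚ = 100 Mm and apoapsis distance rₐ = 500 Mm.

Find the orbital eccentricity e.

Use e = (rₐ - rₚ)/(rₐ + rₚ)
rₚ = 100 Mm = 1 × 10^8 m
rₐ = 500 Mm = 5 × 10^8 m
rₐ − rₚ = 4 × 10^8 m
rₐ + rₚ = 6 × 10^8 m
e = (rₐ − rₚ)/(rₐ + rₚ) = 0.666667

Final answer: e = 0.6667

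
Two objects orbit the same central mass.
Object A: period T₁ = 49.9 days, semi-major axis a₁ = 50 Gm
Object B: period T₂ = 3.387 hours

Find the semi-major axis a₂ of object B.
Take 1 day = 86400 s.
T₁ = 49.9 days = 4.31136 × 10^6 s
T₂ = 3.387 hours = 12193.2 s
a₁ = 50 Gm = 5 × 10^10 m
Kepler's third law: (T₂/T₁)² = (a₂/a₁)³  ⇒  a₂ = a₁ (T₂/T₁)^(2/3)
T₂/T₁ = 0.00282816
(T₂/T₁)^(2/3) = 0.0199987
a₂ = 5 × 10^10 m × 0.0199987 = 9.99936 × 10^8 m ≈ 999.9 Mm

Final answer: a₂ = 999.9 Mm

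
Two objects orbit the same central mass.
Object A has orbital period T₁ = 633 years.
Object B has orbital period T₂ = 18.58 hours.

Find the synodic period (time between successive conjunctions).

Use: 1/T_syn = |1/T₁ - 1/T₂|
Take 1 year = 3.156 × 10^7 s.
T₁ = 633 years = 1.99775 × 10^10 s
T₂ = 18.58 hours = 66888 s
1/T₁ = 5.00564 × 10^-11 s⁻¹
1/T₂ = 1.49504 × 10^-5 s⁻¹
|1/T₁ − 1/T₂| = 1.49503 × 10^-5 s⁻¹
T_syn = 1 / |1/T₁ − 1/T₂| = 66888.2 s ≈ 18.58 hours

Final answer: T_syn = 18.58 hours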